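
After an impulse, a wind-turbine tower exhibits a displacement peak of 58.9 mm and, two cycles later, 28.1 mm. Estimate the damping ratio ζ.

Logarithmic decrement δ = (1/n)·ln(x₀/x_n) = (1/2)·ln(58.9/28.1) = (1/2)·ln(2.096) = 0.3700.
ζ = δ/√(4π² + δ²) = 0.3700/√(39.48 + 0.137) = 0.3700/6.294 = 0.05879.

0.0588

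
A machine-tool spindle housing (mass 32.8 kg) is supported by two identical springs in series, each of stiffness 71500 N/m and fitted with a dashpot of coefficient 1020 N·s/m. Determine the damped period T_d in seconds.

0.216 s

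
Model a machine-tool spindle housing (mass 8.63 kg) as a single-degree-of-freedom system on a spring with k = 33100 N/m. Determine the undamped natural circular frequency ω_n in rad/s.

61.9 rad/s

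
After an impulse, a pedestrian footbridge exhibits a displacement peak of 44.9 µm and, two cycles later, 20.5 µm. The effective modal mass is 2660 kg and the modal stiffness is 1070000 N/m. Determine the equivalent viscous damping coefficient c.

Logarithmic decrement δ = (1/n)·ln(x₀/x_n) = (1/2)·ln(44.9/20.5) = (1/2)·ln(2.190) = 0.3920.
ζ = δ/√(4π² + δ²) = 0.3920/√(39.48 + 0.154) = 0.3920/6.295 = 0.06227.
c = ζ · 2√(km) = 0.06227 × 2√(1070000 × 2660) = 0.06227 × 106700 = 6644 N·s/m.

6640 N·s/m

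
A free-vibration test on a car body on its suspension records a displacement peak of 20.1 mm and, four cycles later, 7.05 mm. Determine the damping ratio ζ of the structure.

0.0417

Logarithmic decrement δ = (1/n)·ln(x₀/x_n) = (1/4)·ln(20.1/7.05) = (1/4)·ln(2.851) = 0.2619.
ζ = δ/√(4π² + δ²) = 0.2619/√(39.48 + 0.0686) = 0.2619/6.289 = 0.04165.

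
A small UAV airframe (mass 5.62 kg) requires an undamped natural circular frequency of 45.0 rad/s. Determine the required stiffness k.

11400 N/m

k = m·ω_n² = 5.62 × 45.00² = 5.62 × 2025 = 11380 N/m.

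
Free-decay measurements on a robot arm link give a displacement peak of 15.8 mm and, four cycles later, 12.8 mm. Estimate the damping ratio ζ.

Logarithmic decrement δ = (1/n)·ln(x₀/x_n) = (1/4)·ln(15.8/12.8) = (1/4)·ln(1.234) = 0.05264.
ζ = δ/√(4π² + δ²) = 0.05264/√(39.48 + 0.00277) = 0.05264/6.283 = 0.008378.

0.00838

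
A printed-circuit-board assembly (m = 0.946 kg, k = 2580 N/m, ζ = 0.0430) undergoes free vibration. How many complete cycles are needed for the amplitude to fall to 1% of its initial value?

Logarithmic decrement δ = 2πζ/√(1 − ζ²) = 2π × 0.04300/√(1 − 0.00185) = 0.2704.
x_n/x₀ = e^(−nδ) ≤ 0.01; take ln: n ≥ ln(1/0.01)/δ = 4.605/0.2704 = 17.03.
So 18 complete cycles are required.

18 cycles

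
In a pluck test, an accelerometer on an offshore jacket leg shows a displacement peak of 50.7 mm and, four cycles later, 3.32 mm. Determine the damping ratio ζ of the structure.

Logarithmic decrement δ = (1/n)·ln(x₀/x_n) = (1/4)·ln(50.7/3.32) = (1/4)·ln(15.27) = 0.6815.
ζ = δ/√(4π² + δ²) = 0.6815/√(39.48 + 0.464) = 0.6815/6.320 = 0.1078.

0.108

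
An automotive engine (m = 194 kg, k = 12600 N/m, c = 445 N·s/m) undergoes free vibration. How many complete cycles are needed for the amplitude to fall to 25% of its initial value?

2 cycles

ζ = c/(2√(km)) = 445/(2√(12600 × 194)) = 445/3127 = 0.1423.
Logarithmic decrement δ = 2πζ/√(1 − ζ²) = 2π × 0.1423/√(1 − 0.0203) = 0.9034.
x_n/x₀ = e^(−nδ) ≤ 0.25; take ln: n ≥ ln(1/0.25)/δ = 1.386/0.9034 = 1.535.
So 2 complete cycles are required.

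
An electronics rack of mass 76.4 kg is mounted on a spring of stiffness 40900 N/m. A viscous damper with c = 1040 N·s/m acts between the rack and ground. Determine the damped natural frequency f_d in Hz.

ω_n = √(k/m) = √(40900/76.4) = 23.14 rad/s.
Critical damping c_c = 2√(k·m) = 2√(40900 × 76.4) = 3535 N·s/m, so ζ = c/c_c = 1040/3535 = 0.2942.
ω_d = ω_n√(1 − ζ²) = 23.14 × √(1 − 0.0865) = 22.11 rad/s.
f_d = ω_d/(2π) = 3.520 Hz.

3.52 Hz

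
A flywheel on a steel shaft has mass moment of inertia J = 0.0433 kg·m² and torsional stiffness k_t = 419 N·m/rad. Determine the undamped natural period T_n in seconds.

ω_n = √(k_t/J) = √(419/0.0433) = √9677 = 98.37 rad/s.
T_n = 2π/ω_n = 6.283/98.37 = 0.06387 s.

0.0639 s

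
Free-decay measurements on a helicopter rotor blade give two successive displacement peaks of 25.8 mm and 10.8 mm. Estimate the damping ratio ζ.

Logarithmic decrement δ = (1/n)·ln(x₀/x_n) = (1/1)·ln(25.8/10.8) = (1/1)·ln(2.389) = 0.8708.
ζ = δ/√(4π² + δ²) = 0.8708/√(39.48 + 0.758) = 0.8708/6.343 = 0.1373.

0.137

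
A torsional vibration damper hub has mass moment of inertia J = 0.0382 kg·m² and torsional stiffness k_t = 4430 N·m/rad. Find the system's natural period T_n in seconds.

ω_n = √(k_t/J) = √(4430/0.0382) = √116000 = 340.5 rad/s.
T_n = 2π/ω_n = 6.283/340.5 = 0.01845 s.

0.0185 s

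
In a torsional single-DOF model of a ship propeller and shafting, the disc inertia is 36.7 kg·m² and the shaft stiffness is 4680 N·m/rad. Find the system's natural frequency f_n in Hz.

ω_n = √(k_t/J) = √(4680/36.7) = √127.5 = 11.29 rad/s.
f_n = ω_n/(2π) = 11.29/6.283 = 1.797 Hz.

1.80 Hz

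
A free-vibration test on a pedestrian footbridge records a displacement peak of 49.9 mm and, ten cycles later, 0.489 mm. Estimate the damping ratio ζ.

Logarithmic decrement δ = (1/n)·ln(x₀/x_n) = (1/10)·ln(49.9/0.489) = (1/10)·ln(102.0) = 0.4625.
ζ = δ/√(4π² + δ²) = 0.4625/√(39.48 + 0.214) = 0.4625/6.300 = 0.07342.

0.0734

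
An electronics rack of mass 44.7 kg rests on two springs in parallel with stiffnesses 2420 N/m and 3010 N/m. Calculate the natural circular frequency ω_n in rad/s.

11.0 rad/s

Parallel springs add: k_eq = 2420 + 3010 = 5430 N/m.
ω_n = √(k_eq/m) = √(5430/44.7) = √121.5 = 11.02 rad/s.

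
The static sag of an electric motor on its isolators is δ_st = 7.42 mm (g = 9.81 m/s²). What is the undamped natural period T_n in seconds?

0.173 s

ω_n = √(g/δ_st) = √(9.81/0.00742) = √1322 = 36.36 rad/s.
T_n = 2π/ω_n = 6.283/36.36 = 0.1728 s.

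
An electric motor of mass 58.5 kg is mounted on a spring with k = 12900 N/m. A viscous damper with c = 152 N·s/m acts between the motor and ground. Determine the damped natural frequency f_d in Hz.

2.35 Hz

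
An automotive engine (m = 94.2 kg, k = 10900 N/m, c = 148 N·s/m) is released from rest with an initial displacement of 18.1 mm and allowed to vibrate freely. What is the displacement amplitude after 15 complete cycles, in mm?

0.0182 mm

ζ = c/(2√(km)) = 148/(2√(10900 × 94.2)) = 148/2027 = 0.07303.
Logarithmic decrement δ = 2πζ/√(1 − ζ²) = 2π × 0.07303/√(1 − 0.00533) = 0.4601.
After n cycles, x_n/x₀ = e^(−nδ), so x_15 = 18.1 × e^(−15 × 0.4601) = 18.1 × 0.001007 = 0.01822 mm.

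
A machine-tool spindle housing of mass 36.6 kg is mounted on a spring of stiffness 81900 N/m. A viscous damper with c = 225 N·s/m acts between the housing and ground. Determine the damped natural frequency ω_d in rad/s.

47.2 rad/s

ω_n = √(k/m) = √(81900/36.6) = 47.30 rad/s.
Critical damping c_c = 2√(k·m) = 2√(81900 × 36.6) = 3463 N·s/m, so ζ = c/c_c = 225/3463 = 0.06498.
ω_d = ω_n√(1 − ζ²) = 47.30 × √(1 − 0.00422) = 47.20 rad/s.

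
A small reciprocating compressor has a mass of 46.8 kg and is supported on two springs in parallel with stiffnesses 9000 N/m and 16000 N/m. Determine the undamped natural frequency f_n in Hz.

Parallel springs add: k_eq = 9000 + 16000 = 25000 N/m.
ω_n = √(k_eq/m) = √(25000/46.8) = √534.2 = 23.11 rad/s.
f_n = ω_n/(2π) = 23.11/6.283 = 3.678 Hz.

3.68 Hz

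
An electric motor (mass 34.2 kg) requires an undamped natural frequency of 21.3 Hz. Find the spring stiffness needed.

613000 N/m

ω_n = 2πf_n = 2π × 21.3 = 133.8 rad/s.
k = m·ω_n² = 34.2 × 133.8² = 34.2 × 17910 = 612600 N/m.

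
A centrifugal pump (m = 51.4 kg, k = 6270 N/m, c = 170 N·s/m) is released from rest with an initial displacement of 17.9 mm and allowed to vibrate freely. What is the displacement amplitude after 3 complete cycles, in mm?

1.03 mm

ζ = c/(2√(km)) = 170/(2√(6270 × 51.4)) = 170/1135 = 0.1497.
Logarithmic decrement δ = 2πζ/√(1 − ζ²) = 2π × 0.1497/√(1 − 0.0224) = 0.9515.
After n cycles, x_n/x₀ = e^(−nδ), so x_3 = 17.9 × e^(−3 × 0.9515) = 17.9 × 0.05759 = 1.031 mm.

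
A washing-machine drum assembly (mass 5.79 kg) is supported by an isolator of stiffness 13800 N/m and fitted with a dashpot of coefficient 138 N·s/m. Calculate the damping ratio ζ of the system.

0.244

ω_n = √(k/m) = √(13800/5.79) = 48.82 rad/s.
Critical damping c_c = 2√(k·m) = 2√(13800 × 5.79) = 565.3 N·s/m, so ζ = c/c_c = 138/565.3 = 0.2441.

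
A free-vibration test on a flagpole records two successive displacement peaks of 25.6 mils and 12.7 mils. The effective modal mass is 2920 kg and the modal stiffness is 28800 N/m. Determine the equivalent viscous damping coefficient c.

2030 N·s/m

Logarithmic decrement δ = (1/n)·ln(x₀/x_n) = (1/1)·ln(25.6/12.7) = (1/1)·ln(2.016) = 0.7010.
ζ = δ/√(4π² + δ²) = 0.7010/√(39.48 + 0.491) = 0.7010/6.322 = 0.1109.
c = ζ · 2√(km) = 0.1109 × 2√(28800 × 2920) = 0.1109 × 18340 = 2034 N·s/m.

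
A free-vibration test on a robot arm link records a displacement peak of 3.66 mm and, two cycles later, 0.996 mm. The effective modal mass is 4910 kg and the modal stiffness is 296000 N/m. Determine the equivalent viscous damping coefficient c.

Logarithmic decrement δ = (1/n)·ln(x₀/x_n) = (1/2)·ln(3.66/0.996) = (1/2)·ln(3.675) = 0.6507.
ζ = δ/√(4π² + δ²) = 0.6507/√(39.48 + 0.423) = 0.6507/6.317 = 0.1030.
c = ζ · 2√(km) = 0.1030 × 2√(296000 × 4910) = 0.1030 × 76250 = 7855 N·s/m.

7850 N·s/m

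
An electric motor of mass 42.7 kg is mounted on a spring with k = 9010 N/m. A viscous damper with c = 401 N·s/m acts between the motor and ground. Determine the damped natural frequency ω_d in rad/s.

ω_n = √(k/m) = √(9010/42.7) = 14.53 rad/s.
Critical damping c_c = 2√(k·m) = 2√(9010 × 42.7) = 1241 N·s/m, so ζ = c/c_c = 401/1241 = 0.3232.
ω_d = ω_n√(1 − ζ²) = 14.53 × √(1 − 0.104) = 13.75 rad/s.

13.7 rad/s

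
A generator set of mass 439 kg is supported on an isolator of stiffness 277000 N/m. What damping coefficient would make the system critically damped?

c_c = 2√(k·m) = 2√(277000 × 439) = 2 × 11030 = 22050 N·s/m.

22100 N·s/m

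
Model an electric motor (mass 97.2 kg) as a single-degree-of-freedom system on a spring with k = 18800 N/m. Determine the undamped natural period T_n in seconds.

0.452 s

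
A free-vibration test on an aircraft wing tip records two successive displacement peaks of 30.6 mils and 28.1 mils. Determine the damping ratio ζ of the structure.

0.0136

Logarithmic decrement δ = (1/n)·ln(x₀/x_n) = (1/1)·ln(30.6/28.1) = (1/1)·ln(1.089) = 0.08523.
ζ = δ/√(4π² + δ²) = 0.08523/√(39.48 + 0.00726) = 0.08523/6.284 = 0.01356.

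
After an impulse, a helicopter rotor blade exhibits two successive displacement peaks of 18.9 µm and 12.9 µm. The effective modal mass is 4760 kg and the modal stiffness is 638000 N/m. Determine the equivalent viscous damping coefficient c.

Logarithmic decrement δ = (1/n)·ln(x₀/x_n) = (1/1)·ln(18.9/12.9) = (1/1)·ln(1.465) = 0.3819.
ζ = δ/√(4π² + δ²) = 0.3819/√(39.48 + 0.146) = 0.3819/6.295 = 0.06067.
c = ζ · 2√(km) = 0.06067 × 2√(638000 × 4760) = 0.06067 × 110200 = 6687 N·s/m.

6690 N·s/m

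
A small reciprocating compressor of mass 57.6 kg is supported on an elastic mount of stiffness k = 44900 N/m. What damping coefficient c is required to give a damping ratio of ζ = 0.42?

c_c = 2√(k·m) = 2√(44900 × 57.6) = 3216 N·s/m.
c = ζ·c_c = 0.42 × 3216 = 1351 N·s/m.

1350 N·s/m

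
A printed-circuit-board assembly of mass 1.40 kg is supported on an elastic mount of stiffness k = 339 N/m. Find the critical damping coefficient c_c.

c_c = 2√(k·m) = 2√(339.0 × 1.40) = 2 × 21.79 = 43.57 N·s/m.

43.6 N·s/m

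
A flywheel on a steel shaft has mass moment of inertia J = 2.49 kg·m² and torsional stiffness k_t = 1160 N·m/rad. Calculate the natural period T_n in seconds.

0.291 s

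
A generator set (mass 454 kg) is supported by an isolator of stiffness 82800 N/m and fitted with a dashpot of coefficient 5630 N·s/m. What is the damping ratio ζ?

0.459

ω_n = √(k/m) = √(82800/454) = 13.50 rad/s.
Critical damping c_c = 2√(k·m) = 2√(82800 × 454) = 12260 N·s/m, so ζ = c/c_c = 5630/12260 = 0.4591.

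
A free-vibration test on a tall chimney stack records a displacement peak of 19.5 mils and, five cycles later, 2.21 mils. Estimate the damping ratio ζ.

Logarithmic decrement δ = (1/n)·ln(x₀/x_n) = (1/5)·ln(19.5/2.21) = (1/5)·ln(8.824) = 0.4355.
ζ = δ/√(4π² + δ²) = 0.4355/√(39.48 + 0.190) = 0.4355/6.298 = 0.06914.

0.0691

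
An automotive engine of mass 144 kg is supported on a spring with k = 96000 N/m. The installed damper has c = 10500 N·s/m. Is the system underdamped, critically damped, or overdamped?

overdamped

c_c = 2√(k·m) = 7436 N·s/m; ζ = c/c_c = 10500/7436 = 1.41.
Since ζ > 1 the system is overdamped.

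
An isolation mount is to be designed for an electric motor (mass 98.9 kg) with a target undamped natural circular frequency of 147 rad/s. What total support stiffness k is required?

2140000 N/m

k = m·ω_n² = 98.9 × 147.0² = 98.9 × 21610 = 2137000 N/m.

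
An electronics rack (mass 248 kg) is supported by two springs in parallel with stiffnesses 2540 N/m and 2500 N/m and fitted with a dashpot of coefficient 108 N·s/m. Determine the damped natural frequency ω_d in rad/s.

Parallel springs add: k_eq = 2540 + 2500 = 5040 N/m.
ω_n = √(k_eq/m) = √(5040/248) = 4.508 rad/s.
Critical damping c_c = 2√(k_eq·m) = 2√(5040 × 248) = 2236 N·s/m, so ζ = c/c_c = 108/2236 = 0.04830.
ω_d = ω_n√(1 − ζ²) = 4.508 × √(1 − 0.00233) = 4.503 rad/s.

4.50 rad/s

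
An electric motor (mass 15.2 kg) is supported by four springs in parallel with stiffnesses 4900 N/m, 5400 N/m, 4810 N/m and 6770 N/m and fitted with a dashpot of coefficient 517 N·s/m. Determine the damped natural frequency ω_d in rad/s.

33.9 rad/s

Parallel springs add: k_eq = 4900 + 5400 + 4810 + 6770 = 21880 N/m.
ω_n = √(k_eq/m) = √(21880/15.2) = 37.94 rad/s.
Critical damping c_c = 2√(k_eq·m) = 2√(21880 × 15.2) = 1153 N·s/m, so ζ = c/c_c = 517/1153 = 0.4482.
ω_d = ω_n√(1 − ζ²) = 37.94 × √(1 − 0.201) = 33.92 rad/s.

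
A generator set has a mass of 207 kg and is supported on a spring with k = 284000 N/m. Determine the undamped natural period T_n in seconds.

0.170 s

ω_n = √(k/m) = √(284000/207) = √1372 = 37.04 rad/s.
T_n = 2π/ω_n = 6.283/37.04 = 0.1696 s.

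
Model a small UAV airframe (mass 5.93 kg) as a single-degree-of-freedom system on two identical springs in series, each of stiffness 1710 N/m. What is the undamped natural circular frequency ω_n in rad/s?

Series springs: 1/k_eq = 2/1710, so k_eq = 1710/2 = 855.0 N/m.
ω_n = √(k_eq/m) = √(855.0/5.93) = √144.2 = 12.01 rad/s.

12.0 rad/s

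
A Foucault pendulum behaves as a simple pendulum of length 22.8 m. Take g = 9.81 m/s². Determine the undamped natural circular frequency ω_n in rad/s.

For a simple pendulum ω_n = √(g/L) = √(9.81/22.8) = √0.4303 = 0.6559 rad/s.

0.656 rad/s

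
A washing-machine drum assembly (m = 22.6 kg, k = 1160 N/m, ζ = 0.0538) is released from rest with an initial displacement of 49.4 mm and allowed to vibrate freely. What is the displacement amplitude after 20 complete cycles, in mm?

Logarithmic decrement δ = 2πζ/√(1 − ζ²) = 2π × 0.05380/√(1 − 0.00289) = 0.3385.
After n cycles, x_n/x₀ = e^(−nδ), so x_20 = 49.4 × e^(−20 × 0.3385) = 49.4 × 0.001147 = 0.05667 mm.

0.0567 mm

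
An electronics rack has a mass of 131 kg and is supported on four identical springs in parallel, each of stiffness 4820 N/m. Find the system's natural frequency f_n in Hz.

1.93 Hz

Parallel springs add: k_eq = 4 × 4820 = 19280 N/m.
ω_n = √(k_eq/m) = √(19280/131) = √147.2 = 12.13 rad/s.
f_n = ω_n/(2π) = 12.13/6.283 = 1.931 Hz.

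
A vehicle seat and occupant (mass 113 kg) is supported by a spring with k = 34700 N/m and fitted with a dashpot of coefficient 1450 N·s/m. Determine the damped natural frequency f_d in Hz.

ω_n = √(k/m) = √(34700/113) = 17.52 rad/s.
Critical damping c_c = 2√(k·m) = 2√(34700 × 113) = 3960 N·s/m, so ζ = c/c_c = 1450/3960 = 0.3661.
ω_d = ω_n√(1 − ζ²) = 17.52 × √(1 − 0.134) = 16.31 rad/s.
f_d = ω_d/(2π) = 2.595 Hz.

2.60 Hz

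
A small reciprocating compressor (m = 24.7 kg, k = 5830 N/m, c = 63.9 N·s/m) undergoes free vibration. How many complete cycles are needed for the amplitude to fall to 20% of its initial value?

4 cycles

ζ = c/(2√(km)) = 63.9/(2√(5830 × 24.7)) = 63.9/758.9 = 0.08420.
Logarithmic decrement δ = 2πζ/√(1 − ζ²) = 2π × 0.08420/√(1 − 0.00709) = 0.5309.
x_n/x₀ = e^(−nδ) ≤ 0.2; take ln: n ≥ ln(1/0.2)/δ = 1.609/0.5309 = 3.032.
So 4 complete cycles are required.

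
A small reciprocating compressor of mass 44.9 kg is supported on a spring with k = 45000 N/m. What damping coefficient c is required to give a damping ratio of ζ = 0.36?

c_c = 2√(k·m) = 2√(45000 × 44.9) = 2843 N·s/m.
c = ζ·c_c = 0.36 × 2843 = 1023 N·s/m.

1020 N·s/m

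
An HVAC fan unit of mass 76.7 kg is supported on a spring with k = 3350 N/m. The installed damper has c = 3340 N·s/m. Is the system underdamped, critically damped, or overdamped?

c_c = 2√(k·m) = 1014 N·s/m; ζ = c/c_c = 3340/1014 = 3.29.
Since ζ > 1 the system is overdamped.

overdamped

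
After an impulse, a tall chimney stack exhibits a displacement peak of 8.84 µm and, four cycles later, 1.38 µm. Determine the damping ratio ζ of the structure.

Logarithmic decrement δ = (1/n)·ln(x₀/x_n) = (1/4)·ln(8.84/1.38) = (1/4)·ln(6.406) = 0.4643.
ζ = δ/√(4π² + δ²) = 0.4643/√(39.48 + 0.216) = 0.4643/6.300 = 0.07369.

0.0737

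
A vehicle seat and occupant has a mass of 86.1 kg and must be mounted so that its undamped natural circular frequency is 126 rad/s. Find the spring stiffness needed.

1370000 N/m

k = m·ω_n² = 86.1 × 126.0² = 86.1 × 15880 = 1367000 N/m.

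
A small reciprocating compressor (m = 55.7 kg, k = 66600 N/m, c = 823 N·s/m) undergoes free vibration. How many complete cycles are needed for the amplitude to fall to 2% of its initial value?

3 cycles

ζ = c/(2√(km)) = 823/(2√(66600 × 55.7)) = 823/3852 = 0.2137.
Logarithmic decrement δ = 2πζ/√(1 − ζ²) = 2π × 0.2137/√(1 − 0.0456) = 1.374.
x_n/x₀ = e^(−nδ) ≤ 0.02; take ln: n ≥ ln(1/0.02)/δ = 3.912/1.374 = 2.847.
So 3 complete cycles are required.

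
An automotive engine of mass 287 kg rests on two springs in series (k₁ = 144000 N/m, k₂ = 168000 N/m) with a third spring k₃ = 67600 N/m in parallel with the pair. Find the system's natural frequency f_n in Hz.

3.58 Hz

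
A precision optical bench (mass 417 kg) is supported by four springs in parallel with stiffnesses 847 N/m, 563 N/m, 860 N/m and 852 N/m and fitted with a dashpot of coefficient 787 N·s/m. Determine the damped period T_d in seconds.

Parallel springs add: k_eq = 847 + 563 + 860 + 852 = 3122 N/m.
ω_n = √(k_eq/m) = √(3122/417) = 2.736 rad/s.
Critical damping c_c = 2√(k_eq·m) = 2√(3122 × 417) = 2282 N·s/m, so ζ = c/c_c = 787/2282 = 0.3449.
ω_d = ω_n√(1 − ζ²) = 2.736 × √(1 − 0.119) = 2.568 rad/s.
T_d = 2π/ω_d = 2.446 s.

2.45 s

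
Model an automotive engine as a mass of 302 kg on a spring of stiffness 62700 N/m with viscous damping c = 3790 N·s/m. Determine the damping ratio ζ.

0.435

ω_n = √(k/m) = √(62700/302) = 14.41 rad/s.
Critical damping c_c = 2√(k·m) = 2√(62700 × 302) = 8703 N·s/m, so ζ = c/c_c = 3790/8703 = 0.4355.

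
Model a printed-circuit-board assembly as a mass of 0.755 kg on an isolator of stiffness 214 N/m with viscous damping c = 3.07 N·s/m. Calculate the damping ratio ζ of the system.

0.121

ω_n = √(k/m) = √(214.0/0.755) = 16.84 rad/s.
Critical damping c_c = 2√(k·m) = 2√(214.0 × 0.755) = 25.42 N·s/m, so ζ = c/c_c = 3.07/25.42 = 0.1208.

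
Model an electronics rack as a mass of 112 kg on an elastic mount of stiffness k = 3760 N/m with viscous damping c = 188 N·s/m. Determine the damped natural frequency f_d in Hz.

0.912 Hz

ω_n = √(k/m) = √(3760/112) = 5.794 rad/s.
Critical damping c_c = 2√(k·m) = 2√(3760 × 112) = 1298 N·s/m, so ζ = c/c_c = 188/1298 = 0.1449.
ω_d = ω_n√(1 − ζ²) = 5.794 × √(1 − 0.0210) = 5.733 rad/s.
f_d = ω_d/(2π) = 0.9124 Hz.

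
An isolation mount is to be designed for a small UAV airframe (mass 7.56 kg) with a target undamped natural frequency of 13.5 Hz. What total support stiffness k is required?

ω_n = 2πf_n = 2π × 13.5 = 84.82 rad/s.
k = m·ω_n² = 7.56 × 84.82² = 7.56 × 7195 = 54390 N/m.

54400 N/m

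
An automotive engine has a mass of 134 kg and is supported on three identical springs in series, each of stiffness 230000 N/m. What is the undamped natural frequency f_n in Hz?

Series springs: 1/k_eq = 3/230000, so k_eq = 230000/3 = 76670 N/m.
ω_n = √(k_eq/m) = √(76670/134) = √572.1 = 23.92 rad/s.
f_n = ω_n/(2π) = 23.92/6.283 = 3.807 Hz.

3.81 Hz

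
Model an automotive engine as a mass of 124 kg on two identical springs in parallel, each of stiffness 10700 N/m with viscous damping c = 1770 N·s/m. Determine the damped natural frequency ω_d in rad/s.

Parallel springs add: k_eq = 2 × 10700 = 21400 N/m.
ω_n = √(k_eq/m) = √(21400/124) = 13.14 rad/s.
Critical damping c_c = 2√(k_eq·m) = 2√(21400 × 124) = 3258 N·s/m, so ζ = c/c_c = 1770/3258 = 0.5433.
ω_d = ω_n√(1 − ζ²) = 13.14 × √(1 − 0.295) = 11.03 rad/s.

11.0 rad/s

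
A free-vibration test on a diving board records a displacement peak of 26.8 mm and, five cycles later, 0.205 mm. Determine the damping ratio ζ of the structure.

0.153

Logarithmic decrement δ = (1/n)·ln(x₀/x_n) = (1/5)·ln(26.8/0.205) = (1/5)·ln(130.7) = 0.9746.
ζ = δ/√(4π² + δ²) = 0.9746/√(39.48 + 0.950) = 0.9746/6.358 = 0.1533.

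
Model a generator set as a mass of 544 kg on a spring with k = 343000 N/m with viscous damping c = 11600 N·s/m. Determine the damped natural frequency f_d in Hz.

ω_n = √(k/m) = √(343000/544) = 25.11 rad/s.
Critical damping c_c = 2√(k·m) = 2√(343000 × 544) = 27320 N·s/m, so ζ = c/c_c = 11600/27320 = 0.4246.
ω_d = ω_n√(1 − ζ²) = 25.11 × √(1 − 0.180) = 22.73 rad/s.
f_d = ω_d/(2π) = 3.618 Hz.

3.62 Hz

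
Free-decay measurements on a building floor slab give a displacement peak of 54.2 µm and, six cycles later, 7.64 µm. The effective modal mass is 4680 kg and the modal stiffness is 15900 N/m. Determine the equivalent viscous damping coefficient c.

895 N·s/m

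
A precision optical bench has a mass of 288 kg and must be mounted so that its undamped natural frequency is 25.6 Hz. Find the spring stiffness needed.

7450000 N/m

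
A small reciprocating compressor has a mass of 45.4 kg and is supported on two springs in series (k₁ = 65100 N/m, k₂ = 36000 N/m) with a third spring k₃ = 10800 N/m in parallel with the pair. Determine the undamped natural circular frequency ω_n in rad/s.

Series pair: k_s = k₁k₂/(k₁+k₂) = (65100)(36000)/(65100 + 36000) = 23180 N/m. In parallel with k₃: k_eq = 23180 + 10800 = 33980 N/m.
ω_n = √(k_eq/m) = √(33980/45.4) = √748.5 = 27.36 rad/s.

27.4 rad/s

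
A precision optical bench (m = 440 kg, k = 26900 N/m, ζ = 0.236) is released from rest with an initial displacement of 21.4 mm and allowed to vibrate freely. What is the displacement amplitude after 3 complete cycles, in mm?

Logarithmic decrement δ = 2πζ/√(1 − ζ²) = 2π × 0.2360/√(1 − 0.0557) = 1.526.
After n cycles, x_n/x₀ = e^(−nδ), so x_3 = 21.4 × e^(−3 × 1.526) = 21.4 × 0.01028 = 0.2199 mm.

0.220 mm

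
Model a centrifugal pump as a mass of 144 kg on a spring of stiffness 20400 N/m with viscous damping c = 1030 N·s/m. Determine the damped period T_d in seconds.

0.553 s

ω_n = √(k/m) = √(20400/144) = 11.90 rad/s.
Critical damping c_c = 2√(k·m) = 2√(20400 × 144) = 3428 N·s/m, so ζ = c/c_c = 1030/3428 = 0.3005.
ω_d = ω_n√(1 − ζ²) = 11.90 × √(1 − 0.0903) = 11.35 rad/s.
T_d = 2π/ω_d = 0.5535 s.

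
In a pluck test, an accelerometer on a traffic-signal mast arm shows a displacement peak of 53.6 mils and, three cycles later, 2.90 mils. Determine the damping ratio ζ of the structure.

Logarithmic decrement δ = (1/n)·ln(x₀/x_n) = (1/3)·ln(53.6/2.90) = (1/3)·ln(18.48) = 0.9723.
ζ = δ/√(4π² + δ²) = 0.9723/√(39.48 + 0.945) = 0.9723/6.358 = 0.1529.

0.153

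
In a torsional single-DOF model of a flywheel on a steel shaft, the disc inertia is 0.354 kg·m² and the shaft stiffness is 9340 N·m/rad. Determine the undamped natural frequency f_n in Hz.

25.9 Hz

ω_n = √(k_t/J) = √(9340/0.354) = √26380 = 162.4 rad/s.
f_n = ω_n/(2π) = 162.4/6.283 = 25.85 Hz.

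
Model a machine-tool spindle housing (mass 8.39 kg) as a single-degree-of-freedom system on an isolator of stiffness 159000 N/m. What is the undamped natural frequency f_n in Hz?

ω_n = √(k/m) = √(159000/8.39) = √18950 = 137.7 rad/s.
f_n = ω_n/(2π) = 137.7/6.283 = 21.91 Hz.

21.9 Hz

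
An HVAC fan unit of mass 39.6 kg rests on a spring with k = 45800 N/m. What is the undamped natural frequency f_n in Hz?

ω_n = √(k/m) = √(45800/39.6) = √1157 = 34.01 rad/s.
f_n = ω_n/(2π) = 34.01/6.283 = 5.413 Hz.

5.41 Hz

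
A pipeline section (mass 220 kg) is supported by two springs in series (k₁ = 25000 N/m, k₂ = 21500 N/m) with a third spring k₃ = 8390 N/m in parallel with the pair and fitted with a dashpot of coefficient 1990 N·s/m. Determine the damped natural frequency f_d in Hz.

1.33 Hz

Series pair: k_s = k₁k₂/(k₁+k₂) = (25000)(21500)/(25000 + 21500) = 11560 N/m. In parallel with k₃: k_eq = 11560 + 8390 = 19950 N/m.
ω_n = √(k_eq/m) = √(19950/220) = 9.522 rad/s.
Critical damping c_c = 2√(k_eq·m) = 2√(19950 × 220) = 4190 N·s/m, so ζ = c/c_c = 1990/4190 = 0.4750.
ω_d = ω_n√(1 − ζ²) = 9.522 × √(1 − 0.226) = 8.380 rad/s.
f_d = ω_d/(2π) = 1.334 Hz.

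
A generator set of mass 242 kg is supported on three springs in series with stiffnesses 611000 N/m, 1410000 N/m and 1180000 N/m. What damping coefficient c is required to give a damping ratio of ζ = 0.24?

4180 N·s/m

Series springs: 1/k_eq = 1/611000 + 1/1410000 + 1/1180000 = 3.193×10^-6, so k_eq = 313200 N/m.
c_c = 2√(k_eq·m) = 2√(313200 × 242) = 17410 N·s/m.
c = ζ·c_c = 0.24 × 17410 = 4179 N·s/m.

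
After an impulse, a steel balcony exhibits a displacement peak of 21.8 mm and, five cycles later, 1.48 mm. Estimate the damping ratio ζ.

0.0853

Logarithmic decrement δ = (1/n)·ln(x₀/x_n) = (1/5)·ln(21.8/1.48) = (1/5)·ln(14.73) = 0.5380.
ζ = δ/√(4π² + δ²) = 0.5380/√(39.48 + 0.289) = 0.5380/6.306 = 0.08531.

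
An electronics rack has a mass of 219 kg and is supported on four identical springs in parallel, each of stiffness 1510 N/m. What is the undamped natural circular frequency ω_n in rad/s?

5.25 rad/s

Parallel springs add: k_eq = 4 × 1510 = 6040 N/m.
ω_n = √(k_eq/m) = √(6040/219) = √27.58 = 5.252 rad/s.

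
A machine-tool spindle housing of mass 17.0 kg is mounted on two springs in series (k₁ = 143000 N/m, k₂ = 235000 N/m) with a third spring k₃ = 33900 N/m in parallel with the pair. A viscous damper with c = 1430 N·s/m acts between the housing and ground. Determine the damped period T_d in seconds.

0.0851 s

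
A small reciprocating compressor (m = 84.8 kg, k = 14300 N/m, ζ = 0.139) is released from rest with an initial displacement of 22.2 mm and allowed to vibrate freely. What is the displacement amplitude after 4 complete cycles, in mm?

0.652 mm

Logarithmic decrement δ = 2πζ/√(1 − ζ²) = 2π × 0.1390/√(1 − 0.0193) = 0.8819.
After n cycles, x_n/x₀ = e^(−nδ), so x_4 = 22.2 × e^(−4 × 0.8819) = 22.2 × 0.02937 = 0.6521 mm.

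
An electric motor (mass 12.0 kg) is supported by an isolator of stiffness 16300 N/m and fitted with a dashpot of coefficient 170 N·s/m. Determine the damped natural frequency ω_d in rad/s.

ω_n = √(k/m) = √(16300/12.0) = 36.86 rad/s.
Critical damping c_c = 2√(k·m) = 2√(16300 × 12.0) = 884.5 N·s/m, so ζ = c/c_c = 170/884.5 = 0.1922.
ω_d = ω_n√(1 − ζ²) = 36.86 × √(1 − 0.0369) = 36.17 rad/s.

36.2 rad/s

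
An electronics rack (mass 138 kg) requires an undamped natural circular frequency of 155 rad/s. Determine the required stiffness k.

k = m·ω_n² = 138 × 155.0² = 138 × 24020 = 3315000 N/m.

3320000 N/m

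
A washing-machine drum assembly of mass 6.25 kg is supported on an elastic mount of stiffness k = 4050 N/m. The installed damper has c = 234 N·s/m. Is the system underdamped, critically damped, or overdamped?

c_c = 2√(k·m) = 318.2 N·s/m; ζ = c/c_c = 234/318.2 = 0.735.
Since ζ < 1 the system is underdamped.

underdamped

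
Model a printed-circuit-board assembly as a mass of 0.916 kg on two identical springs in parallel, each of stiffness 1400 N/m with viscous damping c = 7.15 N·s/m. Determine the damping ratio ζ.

Parallel springs add: k_eq = 2 × 1400 = 2800 N/m.
ω_n = √(k_eq/m) = √(2800/0.916) = 55.29 rad/s.
Critical damping c_c = 2√(k_eq·m) = 2√(2800 × 0.916) = 101.3 N·s/m, so ζ = c/c_c = 7.15/101.3 = 0.07059.

0.0706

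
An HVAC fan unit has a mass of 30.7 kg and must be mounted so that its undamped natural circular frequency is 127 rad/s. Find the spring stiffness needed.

495000 N/m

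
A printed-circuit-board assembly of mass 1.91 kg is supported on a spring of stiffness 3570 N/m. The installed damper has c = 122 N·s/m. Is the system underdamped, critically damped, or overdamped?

c_c = 2√(k·m) = 165.2 N·s/m; ζ = c/c_c = 122/165.2 = 0.739.
Since ζ < 1 the system is underdamped.

underdamped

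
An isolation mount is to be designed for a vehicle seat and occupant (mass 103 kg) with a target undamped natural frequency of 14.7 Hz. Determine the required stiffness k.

879000 N/m

ω_n = 2πf_n = 2π × 14.7 = 92.36 rad/s.
k = m·ω_n² = 103 × 92.36² = 103 × 8531 = 878700 N/m.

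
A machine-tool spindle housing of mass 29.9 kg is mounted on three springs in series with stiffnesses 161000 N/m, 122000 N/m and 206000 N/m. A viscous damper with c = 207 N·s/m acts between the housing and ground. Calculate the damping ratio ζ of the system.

0.0831

Series springs: 1/k_eq = 1/161000 + 1/122000 + 1/206000 = 1.926×10^-5, so k_eq = 51910 N/m.
ω_n = √(k_eq/m) = √(51910/29.9) = 41.67 rad/s.
Critical damping c_c = 2√(k_eq·m) = 2√(51910 × 29.9) = 2492 N·s/m, so ζ = c/c_c = 207/2492 = 0.08307.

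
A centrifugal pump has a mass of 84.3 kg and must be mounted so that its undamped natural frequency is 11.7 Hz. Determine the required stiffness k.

456000 N/m

ω_n = 2πf_n = 2π × 11.7 = 73.51 rad/s.
k = m·ω_n² = 84.3 × 73.51² = 84.3 × 5404 = 455600 N/m.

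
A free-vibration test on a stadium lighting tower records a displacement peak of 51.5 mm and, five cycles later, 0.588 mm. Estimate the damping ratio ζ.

0.141

Logarithmic decrement δ = (1/n)·ln(x₀/x_n) = (1/5)·ln(51.5/0.588) = (1/5)·ln(87.59) = 0.8945.
ζ = δ/√(4π² + δ²) = 0.8945/√(39.48 + 0.800) = 0.8945/6.347 = 0.1409.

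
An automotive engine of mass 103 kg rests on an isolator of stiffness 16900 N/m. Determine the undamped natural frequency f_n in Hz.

ω_n = √(k/m) = √(16900/103) = √164.1 = 12.81 rad/s.
f_n = ω_n/(2π) = 12.81/6.283 = 2.039 Hz.

2.04 Hz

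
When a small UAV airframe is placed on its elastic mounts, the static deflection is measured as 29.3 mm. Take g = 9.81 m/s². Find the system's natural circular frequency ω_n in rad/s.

18.3 rad/s

ω_n = √(g/δ_st) = √(9.81/0.0293) = √334.8 = 18.30 rad/s.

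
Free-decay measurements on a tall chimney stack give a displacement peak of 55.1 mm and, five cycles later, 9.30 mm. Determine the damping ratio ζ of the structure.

Logarithmic decrement δ = (1/n)·ln(x₀/x_n) = (1/5)·ln(55.1/9.30) = (1/5)·ln(5.925) = 0.3558.
ζ = δ/√(4π² + δ²) = 0.3558/√(39.48 + 0.127) = 0.3558/6.293 = 0.05654.

0.0565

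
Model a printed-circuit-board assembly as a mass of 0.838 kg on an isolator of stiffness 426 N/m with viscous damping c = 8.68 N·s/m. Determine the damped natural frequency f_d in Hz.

3.49 Hz

ω_n = √(k/m) = √(426.0/0.838) = 22.55 rad/s.
Critical damping c_c = 2√(k·m) = 2√(426.0 × 0.838) = 37.79 N·s/m, so ζ = c/c_c = 8.68/37.79 = 0.2297.
ω_d = ω_n√(1 − ζ²) = 22.55 × √(1 − 0.0528) = 21.94 rad/s.
f_d = ω_d/(2π) = 3.492 Hz.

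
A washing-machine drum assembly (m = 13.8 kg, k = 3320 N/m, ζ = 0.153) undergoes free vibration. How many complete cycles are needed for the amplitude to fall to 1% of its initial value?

Logarithmic decrement δ = 2πζ/√(1 − ζ²) = 2π × 0.1530/√(1 − 0.0234) = 0.9728.
x_n/x₀ = e^(−nδ) ≤ 0.01; take ln: n ≥ ln(1/0.01)/δ = 4.605/0.9728 = 4.734.
So 5 complete cycles are required.

5 cycles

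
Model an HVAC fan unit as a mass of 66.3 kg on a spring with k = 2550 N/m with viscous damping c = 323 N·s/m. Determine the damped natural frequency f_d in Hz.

0.908 Hz

ω_n = √(k/m) = √(2550/66.3) = 6.202 rad/s.
Critical damping c_c = 2√(k·m) = 2√(2550 × 66.3) = 822.4 N·s/m, so ζ = c/c_c = 323/822.4 = 0.3928.
ω_d = ω_n√(1 − ζ²) = 6.202 × √(1 − 0.154) = 5.703 rad/s.
f_d = ω_d/(2π) = 0.9077 Hz.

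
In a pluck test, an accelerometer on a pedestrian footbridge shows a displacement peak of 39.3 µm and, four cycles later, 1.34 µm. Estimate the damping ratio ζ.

0.133

Logarithmic decrement δ = (1/n)·ln(x₀/x_n) = (1/4)·ln(39.3/1.34) = (1/4)·ln(29.33) = 0.8446.
ζ = δ/√(4π² + δ²) = 0.8446/√(39.48 + 0.713) = 0.8446/6.340 = 0.1332.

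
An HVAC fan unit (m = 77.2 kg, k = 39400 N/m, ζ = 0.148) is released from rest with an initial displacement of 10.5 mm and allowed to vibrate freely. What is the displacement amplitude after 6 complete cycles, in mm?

Logarithmic decrement δ = 2πζ/√(1 − ζ²) = 2π × 0.1480/√(1 − 0.0219) = 0.9403.
After n cycles, x_n/x₀ = e^(−nδ), so x_6 = 10.5 × e^(−6 × 0.9403) = 10.5 × 0.003547 = 0.03725 mm.

0.0372 mm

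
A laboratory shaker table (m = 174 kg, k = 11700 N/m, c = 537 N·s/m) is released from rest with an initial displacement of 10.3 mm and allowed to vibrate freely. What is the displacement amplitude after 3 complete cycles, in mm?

0.278 mm

ζ = c/(2√(km)) = 537/(2√(11700 × 174)) = 537/2854 = 0.1882.
Logarithmic decrement δ = 2πζ/√(1 − ζ²) = 2π × 0.1882/√(1 − 0.0354) = 1.204.
After n cycles, x_n/x₀ = e^(−nδ), so x_3 = 10.3 × e^(−3 × 1.204) = 10.3 × 0.02701 = 0.2782 mm.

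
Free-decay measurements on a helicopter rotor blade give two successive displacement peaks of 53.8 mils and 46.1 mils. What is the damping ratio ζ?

Logarithmic decrement δ = (1/n)·ln(x₀/x_n) = (1/1)·ln(53.8/46.1) = (1/1)·ln(1.167) = 0.1545.
ζ = δ/√(4π² + δ²) = 0.1545/√(39.48 + 0.0239) = 0.1545/6.285 = 0.02458.

0.0246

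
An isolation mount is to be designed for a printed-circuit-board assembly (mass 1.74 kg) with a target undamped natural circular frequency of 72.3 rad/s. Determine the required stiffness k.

k = m·ω_n² = 1.74 × 72.30² = 1.74 × 5227 = 9095 N/m.

9100 N/m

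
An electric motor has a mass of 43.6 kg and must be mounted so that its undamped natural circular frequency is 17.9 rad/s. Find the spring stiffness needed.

k = m·ω_n² = 43.6 × 17.90² = 43.6 × 320.4 = 13970 N/m.

14000 N/m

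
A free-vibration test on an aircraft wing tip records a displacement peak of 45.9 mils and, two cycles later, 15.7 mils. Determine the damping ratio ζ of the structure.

0.0851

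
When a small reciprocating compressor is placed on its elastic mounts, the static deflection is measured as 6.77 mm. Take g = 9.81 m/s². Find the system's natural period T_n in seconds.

0.165 s

ω_n = √(g/δ_st) = √(9.81/0.00677) = √1449 = 38.07 rad/s.
T_n = 2π/ω_n = 6.283/38.07 = 0.1651 s.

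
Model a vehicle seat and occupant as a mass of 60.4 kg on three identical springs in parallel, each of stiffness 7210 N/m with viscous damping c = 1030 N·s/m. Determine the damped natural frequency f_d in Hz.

Parallel springs add: k_eq = 3 × 7210 = 21630 N/m.
ω_n = √(k_eq/m) = √(21630/60.4) = 18.92 rad/s.
Critical damping c_c = 2√(k_eq·m) = 2√(21630 × 60.4) = 2286 N·s/m, so ζ = c/c_c = 1030/2286 = 0.4506.
ω_d = ω_n√(1 − ζ²) = 18.92 × √(1 − 0.203) = 16.89 rad/s.
f_d = ω_d/(2π) = 2.689 Hz.

2.69 Hz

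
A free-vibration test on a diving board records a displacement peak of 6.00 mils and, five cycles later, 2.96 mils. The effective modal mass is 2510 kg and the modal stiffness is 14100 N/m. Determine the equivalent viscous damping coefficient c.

Logarithmic decrement δ = (1/n)·ln(x₀/x_n) = (1/5)·ln(6.00/2.96) = (1/5)·ln(2.027) = 0.1413.
ζ = δ/√(4π² + δ²) = 0.1413/√(39.48 + 0.0200) = 0.1413/6.285 = 0.02249.
c = ζ · 2√(km) = 0.02249 × 2√(14100 × 2510) = 0.02249 × 11900 = 267.5 N·s/m.

268 N·s/m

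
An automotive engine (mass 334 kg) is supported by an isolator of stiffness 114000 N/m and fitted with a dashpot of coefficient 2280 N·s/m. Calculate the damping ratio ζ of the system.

0.185

ω_n = √(k/m) = √(114000/334) = 18.47 rad/s.
Critical damping c_c = 2√(k·m) = 2√(114000 × 334) = 12340 N·s/m, so ζ = c/c_c = 2280/12340 = 0.1847.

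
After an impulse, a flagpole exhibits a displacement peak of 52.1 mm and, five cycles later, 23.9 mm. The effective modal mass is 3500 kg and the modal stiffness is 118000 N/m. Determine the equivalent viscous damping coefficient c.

1010 N·s/m

Logarithmic decrement δ = (1/n)·ln(x₀/x_n) = (1/5)·ln(52.1/23.9) = (1/5)·ln(2.180) = 0.1559.
ζ = δ/√(4π² + δ²) = 0.1559/√(39.48 + 0.0243) = 0.1559/6.285 = 0.02480.
c = ζ · 2√(km) = 0.02480 × 2√(118000 × 3500) = 0.02480 × 40640 = 1008 N·s/m.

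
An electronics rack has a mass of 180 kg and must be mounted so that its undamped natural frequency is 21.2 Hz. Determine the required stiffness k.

ω_n = 2πf_n = 2π × 21.2 = 133.2 rad/s.
k = m·ω_n² = 180 × 133.2² = 180 × 17740 = 3194000 N/m.

3190000 N/m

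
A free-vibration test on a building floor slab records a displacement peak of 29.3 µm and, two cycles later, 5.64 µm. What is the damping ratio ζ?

Logarithmic decrement δ = (1/n)·ln(x₀/x_n) = (1/2)·ln(29.3/5.64) = (1/2)·ln(5.195) = 0.8239.
ζ = δ/√(4π² + δ²) = 0.8239/√(39.48 + 0.679) = 0.8239/6.337 = 0.1300.

0.130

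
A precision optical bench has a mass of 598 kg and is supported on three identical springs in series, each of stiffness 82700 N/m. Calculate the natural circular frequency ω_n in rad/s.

Series springs: 1/k_eq = 3/82700, so k_eq = 82700/3 = 27570 N/m.
ω_n = √(k_eq/m) = √(27570/598) = √46.10 = 6.790 rad/s.

6.79 rad/s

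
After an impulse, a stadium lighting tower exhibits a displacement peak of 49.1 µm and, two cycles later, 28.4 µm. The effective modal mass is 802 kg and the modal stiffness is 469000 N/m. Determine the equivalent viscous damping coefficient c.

Logarithmic decrement δ = (1/n)·ln(x₀/x_n) = (1/2)·ln(49.1/28.4) = (1/2)·ln(1.729) = 0.2737.
ζ = δ/√(4π² + δ²) = 0.2737/√(39.48 + 0.0749) = 0.2737/6.289 = 0.04352.
c = ζ · 2√(km) = 0.04352 × 2√(469000 × 802) = 0.04352 × 38790 = 1688 N·s/m.

1690 N·s/m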